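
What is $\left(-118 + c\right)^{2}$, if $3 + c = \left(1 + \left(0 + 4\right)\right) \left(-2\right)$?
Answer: $17161$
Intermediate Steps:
$c = -13$ ($c = -3 + \left(1 + \left(0 + 4\right)\right) \left(-2\right) = -3 + \left(1 + 4\right) \left(-2\right) = -3 + 5 \left(-2\right) = -3 - 10 = -13$)
$\left(-118 + c\right)^{2} = \left(-118 - 13\right)^{2} = \left(-131\right)^{2} = 17161$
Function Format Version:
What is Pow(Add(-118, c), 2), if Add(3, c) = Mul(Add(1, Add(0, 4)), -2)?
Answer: 17161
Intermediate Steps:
c = -13 (c = Add(-3, Mul(Add(1, Add(0, 4)), -2)) = Add(-3, Mul(Add(1, 4), -2)) = Add(-3, Mul(5, -2)) = Add(-3, -10) = -13)
Pow(Add(-118, c), 2) = Pow(Add(-118, -13), 2) = Pow(-131, 2) = 17161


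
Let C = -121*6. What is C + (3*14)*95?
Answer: 3264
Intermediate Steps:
C = -726
C + (3*14)*95 = -726 + (3*14)*95 = -726 + 42*95 = -726 + 3990 = 3264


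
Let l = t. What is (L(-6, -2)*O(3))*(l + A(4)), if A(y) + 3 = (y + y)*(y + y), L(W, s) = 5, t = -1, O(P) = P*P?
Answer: 2700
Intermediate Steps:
O(P) = P**2
A(y) = -3 + 4*y**2 (A(y) = -3 + (y + y)*(y + y) = -3 + (2*y)*(2*y) = -3 + 4*y**2)
l = -1
(L(-6, -2)*O(3))*(l + A(4)) = (5*3**2)*(-1 + (-3 + 4*4**2)) = (5*9)*(-1 + (-3 + 4*16)) = 45*(-1 + (-3 + 64)) = 45*(-1 + 61) = 45*60 = 2700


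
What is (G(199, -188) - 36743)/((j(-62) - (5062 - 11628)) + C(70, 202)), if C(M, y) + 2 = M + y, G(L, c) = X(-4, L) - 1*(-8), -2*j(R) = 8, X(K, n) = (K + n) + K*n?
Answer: -4667/854 ≈ -5.4649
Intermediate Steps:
X(K, n) = K + n + K*n
j(R) = -4 (j(R) = -½*8 = -4)
G(L, c) = 4 - 3*L (G(L, c) = (-4 + L - 4*L) - 1*(-8) = (-4 - 3*L) + 8 = 4 - 3*L)
C(M, y) = -2 + M + y (C(M, y) = -2 + (M + y) = -2 + M + y)
(G(199, -188) - 36743)/((j(-62) - (5062 - 11628)) + C(70, 202)) = ((4 - 3*199) - 36743)/((-4 - (5062 - 11628)) + (-2 + 70 + 202)) = ((4 - 597) - 36743)/((-4 - 1*(-6566)) + 270) = (-593 - 36743)/((-4 + 6566) + 270) = -37336/(6562 + 270) = -37336/6832 = -37336*1/6832 = -4667/854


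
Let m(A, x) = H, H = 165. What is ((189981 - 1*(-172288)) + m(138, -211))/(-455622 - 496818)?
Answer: -181217/476220 ≈ -0.38053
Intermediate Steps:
m(A, x) = 165
((189981 - 1*(-172288)) + m(138, -211))/(-455622 - 496818) = ((189981 - 1*(-172288)) + 165)/(-455622 - 496818) = ((189981 + 172288) + 165)/(-952440) = (362269 + 165)*(-1/952440) = 362434*(-1/952440) = -181217/476220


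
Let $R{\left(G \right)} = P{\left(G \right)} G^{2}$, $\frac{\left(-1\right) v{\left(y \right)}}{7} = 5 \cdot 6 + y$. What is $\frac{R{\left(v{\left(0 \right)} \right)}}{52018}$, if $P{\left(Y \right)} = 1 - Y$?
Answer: $\frac{4652550}{26009} \approx 178.88$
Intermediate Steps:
$v{\left(y \right)} = -210 - 7 y$ ($v{\left(y \right)} = - 7 \left(5 \cdot 6 + y\right) = - 7 \left(30 + y\right) = -210 - 7 y$)
$R{\left(G \right)} = G^{2} \left(1 - G\right)$ ($R{\left(G \right)} = \left(1 - G\right) G^{2} = G^{2} \left(1 - G\right)$)
$\frac{R{\left(v{\left(0 \right)} \right)}}{52018} = \frac{\left(-210 - 0\right)^{2} \left(1 - \left(-210 - 0\right)\right)}{52018} = \left(-210 + 0\right)^{2} \left(1 - \left(-210 + 0\right)\right) \frac{1}{52018} = \left(-210\right)^{2} \left(1 - -210\right) \frac{1}{52018} = 44100 \left(1 + 210\right) \frac{1}{52018} = 44100 \cdot 211 \cdot \frac{1}{52018} = 9305100 \cdot \frac{1}{52018} = \frac{4652550}{26009}$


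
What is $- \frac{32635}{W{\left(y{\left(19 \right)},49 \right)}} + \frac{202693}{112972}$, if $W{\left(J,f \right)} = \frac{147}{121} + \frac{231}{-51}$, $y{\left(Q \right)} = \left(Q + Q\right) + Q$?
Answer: $\frac{3792607175207}{385121548} \approx 9847.8$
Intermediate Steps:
$y{\left(Q \right)} = 3 Q$ ($y{\left(Q \right)} = 2 Q + Q = 3 Q$)
$W{\left(J,f \right)} = - \frac{6818}{2057}$ ($W{\left(J,f \right)} = 147 \cdot \frac{1}{121} + 231 \left(- \frac{1}{51}\right) = \frac{147}{121} - \frac{77}{17} = - \frac{6818}{2057}$)
$- \frac{32635}{W{\left(y{\left(19 \right)},49 \right)}} + \frac{202693}{112972} = - \frac{32635}{- \frac{6818}{2057}} + \frac{202693}{112972} = \left(-32635\right) \left(- \frac{2057}{6818}\right) + 202693 \cdot \frac{1}{112972} = \frac{67130195}{6818} + \frac{202693}{112972} = \frac{3792607175207}{385121548}$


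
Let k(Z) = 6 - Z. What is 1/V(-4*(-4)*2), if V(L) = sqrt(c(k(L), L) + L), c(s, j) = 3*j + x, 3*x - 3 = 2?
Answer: sqrt(1167)/389 ≈ 0.087819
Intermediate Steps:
x = 5/3 (x = 1 + (1/3)*2 = 1 + 2/3 = 5/3 ≈ 1.6667)
c(s, j) = 5/3 + 3*j (c(s, j) = 3*j + 5/3 = 5/3 + 3*j)
V(L) = sqrt(5/3 + 4*L) (V(L) = sqrt((5/3 + 3*L) + L) = sqrt(5/3 + 4*L))
1/V(-4*(-4)*2) = 1/(sqrt(15 + 36*(-4*(-4)*2))/3) = 1/(sqrt(15 + 36*(16*2))/3) = 1/(sqrt(15 + 36*32)/3) = 1/(sqrt(15 + 1152)/3) = 1/(sqrt(1167)/3) = sqrt(1167)/389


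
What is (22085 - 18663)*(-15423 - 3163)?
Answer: -63601292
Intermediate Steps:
(22085 - 18663)*(-15423 - 3163) = 3422*(-18586) = -63601292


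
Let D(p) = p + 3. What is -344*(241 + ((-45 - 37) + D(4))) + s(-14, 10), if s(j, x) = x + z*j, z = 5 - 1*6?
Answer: -57080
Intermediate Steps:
D(p) = 3 + p
z = -1 (z = 5 - 6 = -1)
s(j, x) = x - j
-344*(241 + ((-45 - 37) + D(4))) + s(-14, 10) = -344*(241 + ((-45 - 37) + (3 + 4))) + (10 - 1*(-14)) = -344*(241 + (-82 + 7)) + (10 + 14) = -344*(241 - 75) + 24 = -344*166 + 24 = -57104 + 24 = -57080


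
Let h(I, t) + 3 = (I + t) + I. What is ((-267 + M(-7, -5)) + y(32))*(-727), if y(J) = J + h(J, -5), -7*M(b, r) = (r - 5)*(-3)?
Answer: 932741/7 ≈ 1.3325e+5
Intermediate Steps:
h(I, t) = -3 + t + 2*I (h(I, t) = -3 + ((I + t) + I) = -3 + (t + 2*I) = -3 + t + 2*I)
M(b, r) = -15/7 + 3*r/7 (M(b, r) = -(r - 5)*(-3)/7 = -(-5 + r)*(-3)/7 = -(15 - 3*r)/7 = -15/7 + 3*r/7)
y(J) = -8 + 3*J (y(J) = J + (-3 - 5 + 2*J) = J + (-8 + 2*J) = -8 + 3*J)
((-267 + M(-7, -5)) + y(32))*(-727) = ((-267 + (-15/7 + (3/7)*(-5))) + (-8 + 3*32))*(-727) = ((-267 + (-15/7 - 15/7)) + (-8 + 96))*(-727) = ((-267 - 30/7) + 88)*(-727) = (-1899/7 + 88)*(-727) = -1283/7*(-727) = 932741/7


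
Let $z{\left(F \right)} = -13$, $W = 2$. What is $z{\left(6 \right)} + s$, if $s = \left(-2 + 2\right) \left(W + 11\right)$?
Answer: $-13$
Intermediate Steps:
$s = 0$ ($s = \left(-2 + 2\right) \left(2 + 11\right) = 0 \cdot 13 = 0$)
$z{\left(6 \right)} + s = -13 + 0 = -13$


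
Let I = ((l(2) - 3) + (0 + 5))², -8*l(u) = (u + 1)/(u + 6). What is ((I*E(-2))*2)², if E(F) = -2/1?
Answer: 244140625/1048576 ≈ 232.83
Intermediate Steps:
E(F) = -2 (E(F) = -2*1 = -2)
l(u) = -(1 + u)/(8*(6 + u)) (l(u) = -(u + 1)/(8*(u + 6)) = -(1 + u)/(8*(6 + u)))
I = 15625/4096 (I = (((-1 - 1*2)/(8*(6 + 2)) - 3) + (0 + 5))² = (((⅛)*(-1 - 2)/8 - 3) + 5)² = (((⅛)*(⅛)*(-3) - 3) + 5)² = ((-3/64 - 3) + 5)² = (-195/64 + 5)² = (125/64)² = 15625/4096 ≈ 3.8147)
((I*E(-2))*2)² = (((15625/4096)*(-2))*2)² = (-15625/2048*2)² = (-15625/1024)² = 244140625/1048576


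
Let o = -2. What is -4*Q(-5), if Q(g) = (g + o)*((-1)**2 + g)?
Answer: -112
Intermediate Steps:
Q(g) = (1 + g)*(-2 + g) (Q(g) = (g - 2)*((-1)**2 + g) = (-2 + g)*(1 + g) = (1 + g)*(-2 + g))
-4*Q(-5) = -4*(-2 + (-5)**2 - 1*(-5)) = -4*(-2 + 25 + 5) = -4*28 = -112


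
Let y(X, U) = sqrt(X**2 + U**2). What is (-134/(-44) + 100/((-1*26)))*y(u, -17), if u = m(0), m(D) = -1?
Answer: -229*sqrt(290)/286 ≈ -13.635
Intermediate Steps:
u = -1
y(X, U) = sqrt(U**2 + X**2)
(-134/(-44) + 100/((-1*26)))*y(u, -17) = (-134/(-44) + 100/((-1*26)))*sqrt((-17)**2 + (-1)**2) = (-134*(-1/44) + 100/(-26))*sqrt(289 + 1) = (67/22 + 100*(-1/26))*sqrt(290) = (67/22 - 50/13)*sqrt(290) = -229*sqrt(290)/286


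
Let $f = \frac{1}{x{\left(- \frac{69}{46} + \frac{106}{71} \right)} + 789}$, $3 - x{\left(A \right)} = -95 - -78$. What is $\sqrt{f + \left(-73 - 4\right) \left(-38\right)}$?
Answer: $\frac{3 \sqrt{212779135}}{809} \approx 54.093$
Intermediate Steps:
$x{\left(A \right)} = 20$ ($x{\left(A \right)} = 3 - \left(-95 - -78\right) = 3 - \left(-95 + 78\right) = 3 - -17 = 3 + 17 = 20$)
$f = \frac{1}{809}$ ($f = \frac{1}{20 + 789} = \frac{1}{809} \approx 0.0012361$)
$\sqrt{f + \left(-73 - 4\right) \left(-38\right)} = \sqrt{\frac{1}{809} + \left(-73 - 4\right) \left(-38\right)} = \sqrt{\frac{1}{809} - -2926} = \sqrt{\frac{1}{809} + 2926} = \sqrt{\frac{2367135}{809}} = \frac{3 \sqrt{212779135}}{809}$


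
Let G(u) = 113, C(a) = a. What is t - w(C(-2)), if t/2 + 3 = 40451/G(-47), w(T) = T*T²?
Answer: 81128/113 ≈ 717.95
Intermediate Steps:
w(T) = T³
t = 80224/113 (t = -6 + 2*(40451/113) = -6 + 80902/113 = 80224/113 ≈ 709.95)
t - w(C(-2)) = 80224/113 - 1*(-2)³ = 80224/113 - 1*(-8) = 80224/113 + 8 = 81128/113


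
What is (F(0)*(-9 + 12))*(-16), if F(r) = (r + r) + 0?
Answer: 0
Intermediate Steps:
F(r) = 2*r (F(r) = 2*r + 0 = 2*r)
(F(0)*(-9 + 12))*(-16) = ((2*0)*(-9 + 12))*(-16) = (0*3)*(-16) = 0*(-16) = 0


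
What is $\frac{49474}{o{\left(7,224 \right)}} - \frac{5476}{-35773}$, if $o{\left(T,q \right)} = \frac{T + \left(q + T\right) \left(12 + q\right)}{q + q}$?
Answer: $\frac{113311990292}{278635897} \approx 406.67$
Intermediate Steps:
$o{\left(T,q \right)} = \frac{T + \left(12 + q\right) \left(T + q\right)}{2 q}$ ($o{\left(T,q \right)} = \frac{T + \left(T + q\right) \left(12 + q\right)}{2 q} = \left(T + \left(12 + q\right) \left(T + q\right)\right) \frac{1}{2 q} = \frac{T + \left(12 + q\right) \left(T + q\right)}{2 q}$)
$\frac{49474}{o{\left(7,224 \right)}} - \frac{5476}{-35773} = \frac{49474}{\frac{1}{2} \cdot \frac{1}{224} \left(13 \cdot 7 + 224 \left(12 + 7 + 224\right)\right)} - \frac{5476}{-35773} = \frac{49474}{\frac{1}{2} \cdot \frac{1}{224} \left(91 + 224 \cdot 243\right)} - - \frac{5476}{35773} = \frac{49474}{\frac{1}{2} \cdot \frac{1}{224} \left(91 + 54432\right)} + \frac{5476}{35773} = \frac{49474}{\frac{1}{2} \cdot \frac{1}{224} \cdot 54523} + \frac{5476}{35773} = \frac{49474}{\frac{7789}{64}} + \frac{5476}{35773} = 49474 \cdot \frac{64}{7789} + \frac{5476}{35773} = \frac{3166336}{7789} + \frac{5476}{35773} = \frac{113311990292}{278635897}$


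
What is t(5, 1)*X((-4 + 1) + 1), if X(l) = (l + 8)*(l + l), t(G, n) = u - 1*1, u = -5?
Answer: 144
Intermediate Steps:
t(G, n) = -6 (t(G, n) = -5 - 1*1 = -5 - 1 = -6)
X(l) = 2*l*(8 + l) (X(l) = (8 + l)*(2*l) = 2*l*(8 + l))
t(5, 1)*X((-4 + 1) + 1) = -12*((-4 + 1) + 1)*(8 + ((-4 + 1) + 1)) = -12*(-3 + 1)*(8 + (-3 + 1)) = -12*(-2)*(8 - 2) = -12*(-2)*6 = -6*(-24) = 144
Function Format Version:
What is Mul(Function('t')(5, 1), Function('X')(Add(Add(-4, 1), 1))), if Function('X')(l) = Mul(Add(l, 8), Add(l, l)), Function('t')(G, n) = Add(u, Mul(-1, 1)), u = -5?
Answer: 144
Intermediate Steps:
Function('t')(G, n) = -6 (Function('t')(G, n) = Add(-5, Mul(-1, 1)) = Add(-5, -1) = -6)
Function('X')(l) = Mul(2, l, Add(8, l)) (Function('X')(l) = Mul(Add(8, l), Mul(2, l)) = Mul(2, l, Add(8, l)))
Mul(Function('t')(5, 1), Function('X')(Add(Add(-4, 1), 1))) = Mul(-6, Mul(2, Add(Add(-4, 1), 1), Add(8, Add(Add(-4, 1), 1)))) = Mul(-6, Mul(2, Add(-3, 1), Add(8, Add(-3, 1)))) = Mul(-6, Mul(2, -2, Add(8, -2))) = Mul(-6, Mul(2, -2, 6)) = Mul(-6, -24) = 144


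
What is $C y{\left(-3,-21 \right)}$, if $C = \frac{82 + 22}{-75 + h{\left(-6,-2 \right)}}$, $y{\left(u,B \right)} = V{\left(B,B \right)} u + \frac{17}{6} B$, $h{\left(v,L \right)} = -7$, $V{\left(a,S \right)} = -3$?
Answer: $\frac{2626}{41} \approx 64.049$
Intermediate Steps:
$y{\left(u,B \right)} = - 3 u + \frac{17 B}{6}$ ($y{\left(u,B \right)} = - 3 u + \frac{17}{6} B = - 3 u + 17 \cdot \frac{1}{6} B = - 3 u + \frac{17 B}{6}$)
$C = - \frac{52}{41}$ ($C = \frac{82 + 22}{-75 - 7} = \frac{104}{-82} = 104 \left(- \frac{1}{82}\right) = - \frac{52}{41} \approx -1.2683$)
$C y{\left(-3,-21 \right)} = - \frac{52 \left(\left(-3\right) \left(-3\right) + \frac{17}{6} \left(-21\right)\right)}{41} = - \frac{52 \left(9 - \frac{119}{2}\right)}{41} = \left(- \frac{52}{41}\right) \left(- \frac{101}{2}\right) = \frac{2626}{41}$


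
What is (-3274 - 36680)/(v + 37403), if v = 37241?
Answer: -19977/37322 ≈ -0.53526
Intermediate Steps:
(-3274 - 36680)/(v + 37403) = (-3274 - 36680)/(37241 + 37403) = -39954/74644 = -39954*1/74644 = -19977/37322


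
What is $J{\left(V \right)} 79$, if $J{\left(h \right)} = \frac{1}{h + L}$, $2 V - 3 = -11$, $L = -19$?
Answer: $- \frac{79}{23} \approx -3.4348$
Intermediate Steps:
$V = -4$ ($V = \frac{3}{2} + \frac{1}{2} \left(-11\right) = \frac{3}{2} - \frac{11}{2} = -4$)
$J{\left(h \right)} = \frac{1}{-19 + h}$ ($J{\left(h \right)} = \frac{1}{h - 19} = \frac{1}{-19 + h}$)
$J{\left(V \right)} 79 = \frac{1}{-19 - 4} \cdot 79 = \frac{1}{-23} \cdot 79 = \left(- \frac{1}{23}\right) 79 = - \frac{79}{23}$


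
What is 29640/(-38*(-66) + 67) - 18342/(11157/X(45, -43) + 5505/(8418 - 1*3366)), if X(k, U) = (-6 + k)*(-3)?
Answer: 657085651248/3188483965 ≈ 206.08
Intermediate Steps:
X(k, U) = 18 - 3*k
29640/(-38*(-66) + 67) - 18342/(11157/X(45, -43) + 5505/(8418 - 1*3366)) = 29640/(-38*(-66) + 67) - 18342/(11157/(18 - 3*45) + 5505/(8418 - 1*3366)) = 29640/(2508 + 67) - 18342/(11157/(18 - 135) + 5505/(8418 - 3366)) = 29640/2575 - 18342/(11157/(-117) + 5505/5052) = 29640*(1/2575) - 18342/(11157*(-1/117) + 5505*(1/5052)) = 5928/515 - 18342/(-3719/39 + 1835/1684) = 5928/515 - 18342/(-6191231/65676) = 5928/515 - 18342*(-65676/6191231) = 5928/515 + 1204629192/6191231 = 657085651248/3188483965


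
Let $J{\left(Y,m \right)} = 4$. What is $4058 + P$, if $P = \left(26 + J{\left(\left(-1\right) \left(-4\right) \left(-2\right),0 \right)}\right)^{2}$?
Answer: $4958$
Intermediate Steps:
$P = 900$ ($P = \left(26 + 4\right)^{2} = 30^{2} = 900$)
$4058 + P = 4058 + 900 = 4958$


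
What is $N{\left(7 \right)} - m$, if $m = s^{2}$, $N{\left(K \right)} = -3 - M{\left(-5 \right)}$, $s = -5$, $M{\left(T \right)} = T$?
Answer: $-23$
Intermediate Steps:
$N{\left(K \right)} = 2$ ($N{\left(K \right)} = -3 - -5 = -3 + 5 = 2$)
$m = 25$ ($m = \left(-5\right)^{2} = 25$)
$N{\left(7 \right)} - m = 2 - 25 = -23$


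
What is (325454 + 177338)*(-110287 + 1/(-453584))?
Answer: -3143984685157041/56698 ≈ -5.5451e+10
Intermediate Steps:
(325454 + 177338)*(-110287 + 1/(-453584)) = 502792*(-110287 - 1/453584) = 502792*(-50024418609/453584) = -3143984685157041/56698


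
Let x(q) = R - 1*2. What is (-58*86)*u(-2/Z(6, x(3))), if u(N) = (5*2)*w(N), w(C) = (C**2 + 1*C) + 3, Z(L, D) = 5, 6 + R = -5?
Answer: -688344/5 ≈ -1.3767e+5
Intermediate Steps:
R = -11 (R = -6 - 5 = -11)
x(q) = -13 (x(q) = -11 - 1*2 = -11 - 2 = -13)
w(C) = 3 + C + C**2 (w(C) = (C**2 + C) + 3 = (C + C**2) + 3 = 3 + C + C**2)
u(N) = 30 + 10*N + 10*N**2 (u(N) = (5*2)*(3 + N + N**2) = 10*(3 + N + N**2) = 30 + 10*N + 10*N**2)
(-58*86)*u(-2/Z(6, x(3))) = (-58*86)*(30 + 10*(-2/5) + 10*(-2/5)**2) = -4988*(30 + 10*(-2*1/5) + 10*(-2*1/5)**2) = -4988*(30 + 10*(-2/5) + 10*(-2/5)**2) = -4988*(30 - 4 + 10*(4/25)) = -4988*(30 - 4 + 8/5) = -4988*138/5 = -688344/5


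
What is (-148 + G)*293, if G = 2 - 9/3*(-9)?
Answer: -34867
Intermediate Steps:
G = 29 (G = 2 - 9*1/3*(-9) = 2 - 3*(-9) = 2 + 27 = 29)
(-148 + G)*293 = (-148 + 29)*293 = -119*293 = -34867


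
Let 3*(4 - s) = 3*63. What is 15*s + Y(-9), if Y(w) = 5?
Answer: -880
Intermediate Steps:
s = -59 (s = 4 - 63 = -59)
15*s + Y(-9) = 15*(-59) + 5 = -885 + 5 = -880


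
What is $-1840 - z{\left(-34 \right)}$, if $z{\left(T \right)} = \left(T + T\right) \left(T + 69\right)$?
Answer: $540$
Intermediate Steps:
$z{\left(T \right)} = 2 T \left(69 + T\right)$
$-1840 - z{\left(-34 \right)} = -1840 - 2 \left(-34\right) \left(69 - 34\right) = -1840 - 2 \left(-34\right) 35 = -1840 - -2380 = -1840 + 2380 = 540$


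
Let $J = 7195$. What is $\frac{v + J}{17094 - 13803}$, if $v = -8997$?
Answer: $- \frac{1802}{3291} \approx -0.54755$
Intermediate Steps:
$\frac{v + J}{17094 - 13803} = \frac{-8997 + 7195}{17094 - 13803} = - \frac{1802}{3291}$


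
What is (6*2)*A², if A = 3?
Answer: 108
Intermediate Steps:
(6*2)*A² = (6*2)*3² = 12*9 = 108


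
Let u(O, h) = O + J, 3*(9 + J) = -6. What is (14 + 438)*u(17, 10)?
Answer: 2712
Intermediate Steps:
J = -11 (J = -9 + (⅓)*(-6) = -9 - 2 = -11)
u(O, h) = -11 + O (u(O, h) = O - 11 = -11 + O)
(14 + 438)*u(17, 10) = (14 + 438)*(-11 + 17) = 452*6 = 2712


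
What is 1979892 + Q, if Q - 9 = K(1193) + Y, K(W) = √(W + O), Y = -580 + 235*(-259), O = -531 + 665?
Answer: 1918456 + √1327 ≈ 1.9185e+6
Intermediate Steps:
O = 134
Y = -61445 (Y = -580 - 60865 = -61445)
K(W) = √(134 + W) (K(W) = √(W + 134) = √(134 + W))
Q = -61436 + √1327 (Q = 9 + (√(134 + 1193) - 61445) = 9 + (√1327 - 61445) = 9 + (-61445 + √1327) = -61436 + √1327 ≈ -61400.)
1979892 + Q = 1979892 + (-61436 + √1327) = 1918456 + √1327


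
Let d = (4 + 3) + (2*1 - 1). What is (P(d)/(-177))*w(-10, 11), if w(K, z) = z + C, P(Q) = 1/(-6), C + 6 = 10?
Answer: 5/354 ≈ 0.014124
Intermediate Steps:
d = 8 (d = 7 + (2 - 1) = 7 + 1 = 8)
C = 4 (C = -6 + 10 = 4)
P(Q) = -⅙
w(K, z) = 4 + z (w(K, z) = z + 4 = 4 + z)
(P(d)/(-177))*w(-10, 11) = (-⅙/(-177))*(4 + 11) = -1/177*(-⅙)*15 = (1/1062)*15 = 5/354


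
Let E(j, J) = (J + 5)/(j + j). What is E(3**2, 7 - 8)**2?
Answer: 4/81 ≈ 0.049383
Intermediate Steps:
E(j, J) = (5 + J)/(2*j) (E(j, J) = (5 + J)/((2*j)) = (5 + J)*(1/(2*j)) = (5 + J)/(2*j))
E(3**2, 7 - 8)**2 = ((5 + (7 - 8))/(2*(3**2)))**2 = ((1/2)*(5 - 1)/9)**2 = ((1/2)*(1/9)*4)**2 = (2/9)**2 = 4/81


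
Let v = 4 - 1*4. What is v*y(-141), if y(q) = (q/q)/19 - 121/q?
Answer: 0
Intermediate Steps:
v = 0 (v = 4 - 4 = 0)
y(q) = 1/19 - 121/q (y(q) = 1*(1/19) - 121/q = 1/19 - 121/q)
v*y(-141) = 0*((1/19)*(-2299 - 141)/(-141)) = 0*((1/19)*(-1/141)*(-2440)) = 0*(2440/2679) = 0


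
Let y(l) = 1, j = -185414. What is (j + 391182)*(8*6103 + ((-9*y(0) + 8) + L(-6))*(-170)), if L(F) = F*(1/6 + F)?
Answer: 8857077792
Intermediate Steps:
L(F) = F*(1/6 + F)
(j + 391182)*(8*6103 + ((-9*y(0) + 8) + L(-6))*(-170)) = (-185414 + 391182)*(8*6103 + ((-9*1 + 8) - 6*(1/6 - 6))*(-170)) = 205768*(48824 + ((-9 + 8) - 6*(-35/6))*(-170)) = 205768*(48824 + (-1 + 35)*(-170)) = 205768*(48824 + 34*(-170)) = 205768*(48824 - 5780) = 205768*43044 = 8857077792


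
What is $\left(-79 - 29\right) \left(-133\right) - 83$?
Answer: $14281$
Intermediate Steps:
$\left(-79 - 29\right) \left(-133\right) - 83 = \left(-108\right) \left(-133\right) - 83 = 14364 - 83 = 14281$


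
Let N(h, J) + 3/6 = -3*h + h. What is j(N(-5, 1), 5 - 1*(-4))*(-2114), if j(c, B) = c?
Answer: -20083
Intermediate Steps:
N(h, J) = -1/2 - 2*h (N(h, J) = -1/2 + (-3*h + h) = -1/2 - 2*h)
j(N(-5, 1), 5 - 1*(-4))*(-2114) = (-1/2 - 2*(-5))*(-2114) = (-1/2 + 10)*(-2114) = (19/2)*(-2114) = -20083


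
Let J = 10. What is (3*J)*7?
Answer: 210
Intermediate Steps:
(3*J)*7 = (3*10)*7 = 30*7 = 210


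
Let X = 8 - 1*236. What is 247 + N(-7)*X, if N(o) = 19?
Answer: -4085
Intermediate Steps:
X = -228 (X = 8 - 236 = -228)
247 + N(-7)*X = 247 + 19*(-228) = 247 - 4332 = -4085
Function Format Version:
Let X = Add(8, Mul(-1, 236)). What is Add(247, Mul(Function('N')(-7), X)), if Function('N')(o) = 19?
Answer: -4085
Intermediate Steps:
X = -228 (X = Add(8, -236) = -228)
Add(247, Mul(Function('N')(-7), X)) = Add(247, Mul(19, -228)) = Add(247, -4332) = -4085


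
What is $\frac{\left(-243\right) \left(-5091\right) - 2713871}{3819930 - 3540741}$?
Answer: $- \frac{1476758}{279189} \approx -5.2895$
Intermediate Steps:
$\frac{\left(-243\right) \left(-5091\right) - 2713871}{3819930 - 3540741} = \frac{1237113 - 2713871}{279189} = \left(-1476758\right) \frac{1}{279189} = - \frac{1476758}{279189}$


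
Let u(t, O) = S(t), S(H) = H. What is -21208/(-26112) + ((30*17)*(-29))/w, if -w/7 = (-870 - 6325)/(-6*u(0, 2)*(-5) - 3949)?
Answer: 38153951011/32878272 ≈ 1160.5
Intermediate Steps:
u(t, O) = t
w = -50365/3949 (w = -7*(-870 - 6325)/(-6*0*(-5) - 3949) = -(-50365)/(0*(-5) - 3949) = -(-50365)/(0 - 3949) = -(-50365)/(-3949) = -(-50365)*(-1)/3949 = -7*7195/3949 = -50365/3949 ≈ -12.754)
-21208/(-26112) + ((30*17)*(-29))/w = -21208/(-26112) + ((30*17)*(-29))/(-50365/3949) = -21208*(-1/26112) + (510*(-29))*(-3949/50365) = 2651/3264 - 14790*(-3949/50365) = 2651/3264 + 11681142/10073 = 38153951011/32878272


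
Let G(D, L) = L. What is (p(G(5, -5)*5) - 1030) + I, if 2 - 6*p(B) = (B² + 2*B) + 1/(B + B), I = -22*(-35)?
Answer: -106649/300 ≈ -355.50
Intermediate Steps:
I = 770
p(B) = ⅓ - B/3 - B²/6 - 1/(12*B) (p(B) = ⅓ - ((B² + 2*B) + 1/(B + B))/6 = ⅓ - ((B² + 2*B) + 1/(2*B))/6 = ⅓ - (B² + 1/(2*B) + 2*B)/6 = ⅓ + (-B/3 - B²/6 - 1/(12*B)) = ⅓ - B/3 - B²/6 - 1/(12*B))
(p(G(5, -5)*5) - 1030) + I = ((⅓ - (-5)*5/3 - (-5*5)²/6 - 1/(12*((-5*5)))) - 1030) + 770 = ((⅓ - ⅓*(-25) - ⅙*(-25)² - 1/12/(-25)) - 1030) + 770 = ((⅓ + 25/3 - ⅙*625 - 1/12*(-1/25)) - 1030) + 770 = ((⅓ + 25/3 - 625/6 + 1/300) - 1030) + 770 = (-28649/300 - 1030) + 770 = -337649/300 + 770 = -106649/300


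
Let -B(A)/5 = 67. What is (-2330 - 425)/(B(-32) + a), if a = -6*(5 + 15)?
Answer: 551/91 ≈ 6.0549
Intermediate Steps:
a = -120 (a = -6*20 = -120)
B(A) = -335 (B(A) = -5*67 = -335)
(-2330 - 425)/(B(-32) + a) = (-2330 - 425)/(-335 - 120) = -2755/(-455) = -2755*(-1/455) = 551/91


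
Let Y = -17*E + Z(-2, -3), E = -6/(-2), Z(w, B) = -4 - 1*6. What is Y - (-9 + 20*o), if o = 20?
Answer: -452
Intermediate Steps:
Z(w, B) = -10 (Z(w, B) = -4 - 6 = -10)
E = 3 (E = -6*(-½) = 3)
Y = -61 (Y = -17*3 - 10 = -51 - 10 = -61)
Y - (-9 + 20*o) = -61 - (-9 + 20*20) = -61 - (-9 + 400) = -61 - 1*391 = -61 - 391 = -452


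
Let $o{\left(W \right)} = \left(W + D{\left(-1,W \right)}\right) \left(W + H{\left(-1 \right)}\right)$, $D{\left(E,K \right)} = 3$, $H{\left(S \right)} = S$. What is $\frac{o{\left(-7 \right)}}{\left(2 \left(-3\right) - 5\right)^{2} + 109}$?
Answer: $\frac{16}{115} \approx 0.13913$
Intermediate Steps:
$o{\left(W \right)} = \left(-1 + W\right) \left(3 + W\right)$ ($o{\left(W \right)} = \left(W + 3\right) \left(W - 1\right) = \left(3 + W\right) \left(-1 + W\right) = \left(-1 + W\right) \left(3 + W\right)$)
$\frac{o{\left(-7 \right)}}{\left(2 \left(-3\right) - 5\right)^{2} + 109} = \frac{-3 + \left(-7\right)^{2} + 2 \left(-7\right)}{\left(2 \left(-3\right) - 5\right)^{2} + 109} = \frac{-3 + 49 - 14}{\left(-6 - 5\right)^{2} + 109} = \frac{32}{\left(-11\right)^{2} + 109} = \frac{32}{121 + 109} = \frac{32}{230} = 32 \cdot \frac{1}{230} = \frac{16}{115}$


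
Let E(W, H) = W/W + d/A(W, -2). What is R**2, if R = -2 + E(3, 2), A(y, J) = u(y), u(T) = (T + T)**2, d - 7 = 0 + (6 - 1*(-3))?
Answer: 25/81 ≈ 0.30864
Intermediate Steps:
d = 16 (d = 7 + (0 + (6 - 1*(-3))) = 7 + (0 + (6 + 3)) = 7 + (0 + 9) = 7 + 9 = 16)
u(T) = 4*T**2 (u(T) = (2*T)**2 = 4*T**2)
A(y, J) = 4*y**2
E(W, H) = 1 + 4/W**2 (E(W, H) = W/W + 16/((4*W**2)) = 1 + 16*(1/(4*W**2)) = 1 + 4/W**2)
R = -5/9 (R = -2 + (1 + 4/3**2) = -2 + (1 + 4*(1/9)) = -2 + (1 + 4/9) = -2 + 13/9 = -5/9 ≈ -0.55556)
R**2 = (-5/9)**2 = 25/81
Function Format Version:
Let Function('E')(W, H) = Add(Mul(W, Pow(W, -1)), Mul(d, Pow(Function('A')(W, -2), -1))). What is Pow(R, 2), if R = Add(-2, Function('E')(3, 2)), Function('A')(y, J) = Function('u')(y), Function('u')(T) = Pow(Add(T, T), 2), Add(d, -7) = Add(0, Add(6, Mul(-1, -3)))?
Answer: Rational(25, 81) ≈ 0.30864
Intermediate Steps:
d = 16 (d = Add(7, Add(0, Add(6, Mul(-1, -3)))) = Add(7, Add(0, Add(6, 3))) = Add(7, Add(0, 9)) = Add(7, 9) = 16)
Function('u')(T) = Mul(4, Pow(T, 2)) (Function('u')(T) = Pow(Mul(2, T), 2) = Mul(4, Pow(T, 2)))
Function('A')(y, J) = Mul(4, Pow(y, 2))
Function('E')(W, H) = Add(1, Mul(4, Pow(W, -2))) (Function('E')(W, H) = Add(Mul(W, Pow(W, -1)), Mul(16, Pow(Mul(4, Pow(W, 2)), -1))) = Add(1, Mul(16, Mul(Rational(1, 4), Pow(W, -2)))) = Add(1, Mul(4, Pow(W, -2))))
R = Rational(-5, 9) (R = Add(-2, Add(1, Mul(4, Pow(3, -2)))) = Add(-2, Add(1, Mul(4, Rational(1, 9)))) = Add(-2, Add(1, Rational(4, 9))) = Add(-2, Rational(13, 9)) = Rational(-5, 9) ≈ -0.55556)
Pow(R, 2) = Pow(Rational(-5, 9), 2) = Rational(25, 81)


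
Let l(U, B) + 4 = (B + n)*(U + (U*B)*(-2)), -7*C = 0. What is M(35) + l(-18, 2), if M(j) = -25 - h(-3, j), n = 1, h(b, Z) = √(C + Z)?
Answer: 133 - √35 ≈ 127.08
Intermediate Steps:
C = 0 (C = -⅐*0 = 0)
h(b, Z) = √Z (h(b, Z) = √(0 + Z) = √Z)
M(j) = -25 - √j
l(U, B) = -4 + (1 + B)*(U - 2*B*U) (l(U, B) = -4 + (B + 1)*(U + (U*B)*(-2)) = -4 + (1 + B)*(U + (B*U)*(-2)) = -4 + (1 + B)*(U - 2*B*U))
M(35) + l(-18, 2) = (-25 - √35) + (-4 - 18 - 1*2*(-18) - 2*(-18)*2²) = (-25 - √35) + (-4 - 18 + 36 - 2*(-18)*4) = (-25 - √35) + (-4 - 18 + 36 + 144) = (-25 - √35) + 158 = 133 - √35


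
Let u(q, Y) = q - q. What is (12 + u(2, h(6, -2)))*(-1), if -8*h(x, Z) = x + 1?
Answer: -12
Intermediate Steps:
h(x, Z) = -⅛ - x/8 (h(x, Z) = -(x + 1)/8 = -(1 + x)/8 = -⅛ - x/8)
u(q, Y) = 0
(12 + u(2, h(6, -2)))*(-1) = (12 + 0)*(-1) = 12*(-1) = -12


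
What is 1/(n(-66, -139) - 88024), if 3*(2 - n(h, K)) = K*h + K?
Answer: -3/273101 ≈ -1.0985e-5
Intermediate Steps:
n(h, K) = 2 - K/3 - K*h/3 (n(h, K) = 2 - (K*h + K)/3 = 2 - (K + K*h)/3 = 2 + (-K/3 - K*h/3) = 2 - K/3 - K*h/3)
1/(n(-66, -139) - 88024) = 1/((2 - 1/3*(-139) - 1/3*(-139)*(-66)) - 88024) = 1/((2 + 139/3 - 3058) - 88024) = 1/(-9029/3 - 88024) = 1/(-273101/3) = -3/273101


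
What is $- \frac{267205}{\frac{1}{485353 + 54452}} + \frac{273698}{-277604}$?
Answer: $- \frac{20020605466796899}{138802} \approx -1.4424 \cdot 10^{11}$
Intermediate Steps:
$- \frac{267205}{\frac{1}{485353 + 54452}} + \frac{273698}{-277604} = - \frac{267205}{\frac{1}{539805}} + 273698 \left(- \frac{1}{277604}\right) = - 267205 \frac{1}{\frac{1}{539805}} - \frac{136849}{138802} = \left(-267205\right) 539805 - \frac{136849}{138802} = -144238595025 - \frac{136849}{138802} = - \frac{20020605466796899}{138802}$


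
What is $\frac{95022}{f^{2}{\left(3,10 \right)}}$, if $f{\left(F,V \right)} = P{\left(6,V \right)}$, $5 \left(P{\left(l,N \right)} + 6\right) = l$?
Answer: $\frac{131975}{32} \approx 4124.2$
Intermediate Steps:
$P{\left(l,N \right)} = -6 + \frac{l}{5}$
$f{\left(F,V \right)} = - \frac{24}{5}$ ($f{\left(F,V \right)} = -6 + \frac{1}{5} \cdot 6 = -6 + \frac{6}{5} = - \frac{24}{5}$)
$\frac{95022}{f^{2}{\left(3,10 \right)}} = \frac{95022}{\left(- \frac{24}{5}\right)^{2}} = \frac{95022}{\frac{576}{25}} = 95022 \cdot \frac{25}{576} = \frac{131975}{32}$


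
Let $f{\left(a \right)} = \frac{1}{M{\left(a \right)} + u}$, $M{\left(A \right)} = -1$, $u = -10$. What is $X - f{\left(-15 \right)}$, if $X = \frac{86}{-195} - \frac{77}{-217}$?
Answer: $\frac{314}{66495} \approx 0.0047222$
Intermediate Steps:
$f{\left(a \right)} = - \frac{1}{11}$ ($f{\left(a \right)} = \frac{1}{-1 - 10} = \frac{1}{-11} = - \frac{1}{11}$)
$X = - \frac{521}{6045}$ ($X = 86 \left(- \frac{1}{195}\right) - - \frac{11}{31} = - \frac{86}{195} + \frac{11}{31} = - \frac{521}{6045} \approx -0.086187$)
$X - f{\left(-15 \right)} = - \frac{521}{6045} - - \frac{1}{11} = - \frac{521}{6045} + \frac{1}{11} = \frac{314}{66495}$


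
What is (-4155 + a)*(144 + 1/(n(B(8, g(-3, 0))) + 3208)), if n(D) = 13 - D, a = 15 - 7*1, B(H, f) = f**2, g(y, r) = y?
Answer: -174373433/292 ≈ -5.9717e+5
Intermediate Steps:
a = 8 (a = 15 - 7 = 8)
(-4155 + a)*(144 + 1/(n(B(8, g(-3, 0))) + 3208)) = (-4155 + 8)*(144 + 1/((13 - 1*(-3)**2) + 3208)) = -4147*(144 + 1/((13 - 1*9) + 3208)) = -4147*(144 + 1/((13 - 9) + 3208)) = -4147*(144 + 1/(4 + 3208)) = -4147*(144 + 1/3212) = -4147*462529/3212 = -174373433/292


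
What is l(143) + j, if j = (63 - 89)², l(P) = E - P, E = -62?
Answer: 471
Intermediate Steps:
l(P) = -62 - P
j = 676 (j = (-26)² = 676)
l(143) + j = (-62 - 1*143) + 676 = (-62 - 143) + 676 = -205 + 676 = 471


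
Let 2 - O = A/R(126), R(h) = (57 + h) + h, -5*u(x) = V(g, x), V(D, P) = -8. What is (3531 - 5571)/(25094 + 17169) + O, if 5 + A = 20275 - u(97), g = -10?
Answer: -4155576076/65296335 ≈ -63.642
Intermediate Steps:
u(x) = 8/5 (u(x) = -1/5*(-8) = 8/5)
R(h) = 57 + 2*h
A = 101342/5 (A = -5 + (20275 - 1*8/5) = -5 + (20275 - 8/5) = -5 + 101367/5 = 101342/5 ≈ 20268.)
O = -98252/1545 (O = 2 - 101342/(5*(57 + 2*126)) = 2 - 101342/(5*(57 + 252)) = 2 - 101342/(5*309) = 2 - 1*101342/1545 = 2 - 101342/1545 = -98252/1545 ≈ -63.594)
(3531 - 5571)/(25094 + 17169) + O = (3531 - 5571)/(25094 + 17169) - 98252/1545 = -2040/42263 - 98252/1545 = -4155576076/65296335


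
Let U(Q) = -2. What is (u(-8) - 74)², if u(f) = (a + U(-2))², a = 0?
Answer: 4900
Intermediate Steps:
u(f) = 4 (u(f) = (0 - 2)² = (-2)² = 4)
(u(-8) - 74)² = (4 - 74)² = (-70)² = 4900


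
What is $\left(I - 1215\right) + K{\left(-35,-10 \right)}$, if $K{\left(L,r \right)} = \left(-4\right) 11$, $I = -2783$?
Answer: $-4042$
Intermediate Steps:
$K{\left(L,r \right)} = -44$
$\left(I - 1215\right) + K{\left(-35,-10 \right)} = \left(-2783 - 1215\right) - 44 = -3998 - 44 = -4042$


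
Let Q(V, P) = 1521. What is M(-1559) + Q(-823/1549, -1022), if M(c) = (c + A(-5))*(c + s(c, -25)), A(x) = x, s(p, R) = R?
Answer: 2478897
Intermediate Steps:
M(c) = (-25 + c)*(-5 + c) (M(c) = (c - 5)*(c - 25) = (-5 + c)*(-25 + c) = (-25 + c)*(-5 + c))
M(-1559) + Q(-823/1549, -1022) = (125 + (-1559)**2 - 30*(-1559)) + 1521 = (125 + 2430481 + 46770) + 1521 = 2477376 + 1521 = 2478897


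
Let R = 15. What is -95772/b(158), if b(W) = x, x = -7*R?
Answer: 31924/35 ≈ 912.11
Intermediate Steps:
x = -105 (x = -7*15 = -105)
b(W) = -105
-95772/b(158) = -95772/(-105) = -95772*(-1/105) = 31924/35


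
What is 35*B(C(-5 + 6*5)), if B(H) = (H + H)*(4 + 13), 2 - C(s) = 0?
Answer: 2380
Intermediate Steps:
C(s) = 2 (C(s) = 2 - 1*0 = 2 + 0 = 2)
B(H) = 34*H (B(H) = (2*H)*17 = 34*H)
35*B(C(-5 + 6*5)) = 35*(34*2) = 35*68 = 2380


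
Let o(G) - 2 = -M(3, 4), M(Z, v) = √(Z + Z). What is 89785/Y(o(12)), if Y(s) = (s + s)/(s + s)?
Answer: 89785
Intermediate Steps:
M(Z, v) = √2*√Z (M(Z, v) = √(2*Z) = √2*√Z)
o(G) = 2 - √6 (o(G) = 2 - √2*√3 = 2 - √6)
Y(s) = 1 (Y(s) = (2*s)/((2*s)) = (2*s)*(1/(2*s)) = 1)
89785/Y(o(12)) = 89785/1 = 89785*1 = 89785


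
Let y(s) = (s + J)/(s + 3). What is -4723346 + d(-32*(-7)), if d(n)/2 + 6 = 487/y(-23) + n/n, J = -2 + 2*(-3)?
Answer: -146404556/31 ≈ -4.7227e+6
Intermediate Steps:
J = -8 (J = -2 - 6 = -8)
y(s) = (-8 + s)/(3 + s) (y(s) = (s - 8)/(s + 3) = (-8 + s)/(3 + s))
d(n) = 19170/31 (d(n) = -12 + 2*(487/(((-8 - 23)/(3 - 23))) + n/n) = -12 + 2*(487/((-31/(-20))) + 1) = -12 + 2*(487/((-1/20*(-31))) + 1) = -12 + 2*(487/(31/20) + 1) = -12 + 2*(487*(20/31) + 1) = -12 + 2*(9740/31 + 1) = -12 + 2*(9771/31) = -12 + 19542/31 = 19170/31)
-4723346 + d(-32*(-7)) = -4723346 + 19170/31 = -146404556/31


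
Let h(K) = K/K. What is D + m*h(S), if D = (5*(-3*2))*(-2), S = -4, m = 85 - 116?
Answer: 29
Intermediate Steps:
m = -31
h(K) = 1
D = 60 (D = (5*(-6))*(-2) = -30*(-2) = 60)
D + m*h(S) = 60 - 31*1 = 60 - 31 = 29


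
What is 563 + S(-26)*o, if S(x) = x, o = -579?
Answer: 15617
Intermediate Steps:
563 + S(-26)*o = 563 - 26*(-579) = 563 + 15054 = 15617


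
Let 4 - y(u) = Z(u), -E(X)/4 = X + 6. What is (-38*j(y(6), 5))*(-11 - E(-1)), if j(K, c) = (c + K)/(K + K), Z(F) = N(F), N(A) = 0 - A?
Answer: -513/2 ≈ -256.50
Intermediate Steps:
N(A) = -A
E(X) = -24 - 4*X (E(X) = -4*(X + 6) = -4*(6 + X) = -24 - 4*X)
Z(F) = -F
y(u) = 4 + u (y(u) = 4 - (-1)*u = 4 + u)
j(K, c) = (K + c)/(2*K) (j(K, c) = (K + c)/((2*K)) = (K + c)*(1/(2*K)) = (K + c)/(2*K))
(-38*j(y(6), 5))*(-11 - E(-1)) = (-19*((4 + 6) + 5)/(4 + 6))*(-11 - (-24 - 4*(-1))) = (-19*(10 + 5)/10)*(-11 - (-24 + 4)) = (-19*15/10)*(-11 - 1*(-20)) = (-38*3/4)*(-11 + 20) = -57/2*9 = -513/2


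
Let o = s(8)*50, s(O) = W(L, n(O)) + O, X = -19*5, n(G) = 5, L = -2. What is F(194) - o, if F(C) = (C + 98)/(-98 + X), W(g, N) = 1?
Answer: -87142/193 ≈ -451.51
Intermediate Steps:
X = -95
F(C) = -98/193 - C/193 (F(C) = (C + 98)/(-98 - 95) = (98 + C)/(-193) = (98 + C)*(-1/193) = -98/193 - C/193)
s(O) = 1 + O
o = 450 (o = (1 + 8)*50 = 9*50 = 450)
F(194) - o = (-98/193 - 1/193*194) - 1*450 = (-98/193 - 194/193) - 450 = -292/193 - 450 = -87142/193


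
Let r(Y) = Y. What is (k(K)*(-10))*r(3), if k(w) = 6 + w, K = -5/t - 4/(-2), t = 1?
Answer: -90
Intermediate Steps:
K = -3 (K = -5/1 - 4/(-2) = -5*1 - 4*(-½) = -5 + 2 = -3)
(k(K)*(-10))*r(3) = ((6 - 3)*(-10))*3 = (3*(-10))*3 = -30*3 = -90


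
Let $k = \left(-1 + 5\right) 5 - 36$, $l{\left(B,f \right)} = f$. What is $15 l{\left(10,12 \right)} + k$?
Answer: $164$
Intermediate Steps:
$k = -16$ ($k = 4 \cdot 5 - 36 = 20 - 36 = -16$)
$15 l{\left(10,12 \right)} + k = 15 \cdot 12 - 16 = 180 - 16 = 164$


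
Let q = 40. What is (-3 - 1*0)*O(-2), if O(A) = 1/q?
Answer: -3/40 ≈ -0.075000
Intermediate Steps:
O(A) = 1/40
(-3 - 1*0)*O(-2) = (-3 - 1*0)*(1/40) = (-3 + 0)*(1/40) = -3*1/40 = -3/40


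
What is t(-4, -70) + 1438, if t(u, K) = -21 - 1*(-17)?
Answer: 1434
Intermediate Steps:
t(u, K) = -4 (t(u, K) = -21 + 17 = -4)
t(-4, -70) + 1438 = -4 + 1438 = 1434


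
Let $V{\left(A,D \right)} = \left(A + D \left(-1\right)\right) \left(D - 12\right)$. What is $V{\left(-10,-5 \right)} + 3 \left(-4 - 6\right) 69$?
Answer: $-1985$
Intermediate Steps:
$V{\left(A,D \right)} = \left(-12 + D\right) \left(A - D\right)$ ($V{\left(A,D \right)} = \left(A - D\right) \left(-12 + D\right) = \left(-12 + D\right) \left(A - D\right)$)
$V{\left(-10,-5 \right)} + 3 \left(-4 - 6\right) 69 = \left(- \left(-5\right)^{2} - -120 + 12 \left(-5\right) - -50\right) + 3 \left(-4 - 6\right) 69 = \left(\left(-1\right) 25 + 120 - 60 + 50\right) + 3 \left(-10\right) 69 = \left(-25 + 120 - 60 + 50\right) - 2070 = 85 - 2070 = -1985$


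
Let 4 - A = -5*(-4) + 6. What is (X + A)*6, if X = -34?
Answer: -336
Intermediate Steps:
A = -22 (A = 4 - (-5*(-4) + 6) = 4 - (20 + 6) = 4 - 1*26 = 4 - 26 = -22)
(X + A)*6 = (-34 - 22)*6 = -56*6 = -336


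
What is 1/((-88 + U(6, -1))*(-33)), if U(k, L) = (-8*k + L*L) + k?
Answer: 1/4257 ≈ 0.00023491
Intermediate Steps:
U(k, L) = L**2 - 7*k (U(k, L) = (-8*k + L**2) + k = (L**2 - 8*k) + k = L**2 - 7*k)
1/((-88 + U(6, -1))*(-33)) = 1/((-88 + ((-1)**2 - 7*6))*(-33)) = 1/((-88 + (1 - 42))*(-33)) = 1/((-88 - 41)*(-33)) = 1/(-129*(-33)) = 1/4257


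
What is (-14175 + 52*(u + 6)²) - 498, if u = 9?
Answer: -2973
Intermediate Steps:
(-14175 + 52*(u + 6)²) - 498 = (-14175 + 52*(9 + 6)²) - 498 = (-14175 + 52*15²) - 498 = (-14175 + 52*225) - 498 = (-14175 + 11700) - 498 = -2475 - 498 = -2973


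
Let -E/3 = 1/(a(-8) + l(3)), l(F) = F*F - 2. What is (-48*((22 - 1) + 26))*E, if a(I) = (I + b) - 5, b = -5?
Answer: -6768/11 ≈ -615.27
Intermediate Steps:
a(I) = -10 + I (a(I) = (I - 5) - 5 = (-5 + I) - 5 = -10 + I)
l(F) = -2 + F² (l(F) = F² - 2 = -2 + F²)
E = 3/11 (E = -3/((-10 - 8) + (-2 + 3²)) = -3/(-18 + (-2 + 9)) = -3/(-18 + 7) = -3/(-11) = -3*(-1/11) = 3/11 ≈ 0.27273)
(-48*((22 - 1) + 26))*E = -48*((22 - 1) + 26)*(3/11) = -48*(21 + 26)*(3/11) = -48*47*(3/11) = -2256*3/11 = -6768/11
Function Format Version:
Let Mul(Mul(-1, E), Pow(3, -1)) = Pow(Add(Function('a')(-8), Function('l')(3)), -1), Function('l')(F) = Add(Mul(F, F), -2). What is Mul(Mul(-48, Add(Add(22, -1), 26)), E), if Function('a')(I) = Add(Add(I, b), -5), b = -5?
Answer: Rational(-6768, 11) ≈ -615.27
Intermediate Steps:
Function('a')(I) = Add(-10, I) (Function('a')(I) = Add(Add(I, -5), -5) = Add(Add(-5, I), -5) = Add(-10, I))
Function('l')(F) = Add(-2, Pow(F, 2)) (Function('l')(F) = Add(Pow(F, 2), -2) = Add(-2, Pow(F, 2)))
E = Rational(3, 11) (E = Mul(-3, Pow(Add(Add(-10, -8), Add(-2, Pow(3, 2))), -1)) = Mul(-3, Pow(Add(-18, Add(-2, 9)), -1)) = Mul(-3, Pow(Add(-18, 7), -1)) = Mul(-3, Pow(-11, -1)) = Mul(-3, Rational(-1, 11)) = Rational(3, 11) ≈ 0.27273)
Mul(Mul(-48, Add(Add(22, -1), 26)), E) = Mul(Mul(-48, Add(Add(22, -1), 26)), Rational(3, 11)) = Mul(Mul(-48, Add(21, 26)), Rational(3, 11)) = Mul(Mul(-48, 47), Rational(3, 11)) = Mul(-2256, Rational(3, 11)) = Rational(-6768, 11)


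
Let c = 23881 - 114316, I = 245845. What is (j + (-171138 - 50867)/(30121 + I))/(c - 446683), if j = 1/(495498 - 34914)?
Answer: 51125837477/34135332458588496 ≈ 1.4977e-6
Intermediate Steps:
j = 1/460584 ≈ 2.1712e-6
c = -90435
(j + (-171138 - 50867)/(30121 + I))/(c - 446683) = (1/460584 + (-171138 - 50867)/(30121 + 245845))/(-90435 - 446683) = (1/460584 - 222005/275966)/(-537118) = (1/460584 - 222005*1/275966)*(-1/537118) = (1/460584 - 222005/275966)*(-1/537118) = -51125837477/63552762072*(-1/537118) = 51125837477/34135332458588496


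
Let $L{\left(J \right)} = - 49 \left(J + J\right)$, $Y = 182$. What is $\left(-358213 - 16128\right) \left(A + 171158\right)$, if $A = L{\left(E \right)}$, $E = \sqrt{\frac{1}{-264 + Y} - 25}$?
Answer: $-64071456878 + \frac{18342709 i \sqrt{168182}}{41} \approx -6.4071 \cdot 10^{10} + 1.8347 \cdot 10^{8} i$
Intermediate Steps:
$E = \frac{i \sqrt{168182}}{82}$ ($E = \sqrt{\frac{1}{-264 + 182} - 25} = \sqrt{\frac{1}{-82} - 25} = \sqrt{- \frac{1}{82} - 25} = \sqrt{- \frac{2051}{82}} = \frac{i \sqrt{168182}}{82} \approx 5.0012 i$)
$L{\left(J \right)} = - 98 J$ ($L{\left(J \right)} = - 49 \cdot 2 J = - 98 J$)
$A = - \frac{49 i \sqrt{168182}}{41}$ ($A = - 98 \frac{i \sqrt{168182}}{82} = - \frac{49 i \sqrt{168182}}{41} \approx - 490.12 i$)
$\left(-358213 - 16128\right) \left(A + 171158\right) = \left(-358213 - 16128\right) \left(- \frac{49 i \sqrt{168182}}{41} + 171158\right) = \left(-358213 + \left(-200638 + 184510\right)\right) \left(171158 - \frac{49 i \sqrt{168182}}{41}\right) = \left(-358213 - 16128\right) \left(171158 - \frac{49 i \sqrt{168182}}{41}\right) = - 374341 \left(171158 - \frac{49 i \sqrt{168182}}{41}\right) = -64071456878 + \frac{18342709 i \sqrt{168182}}{41}$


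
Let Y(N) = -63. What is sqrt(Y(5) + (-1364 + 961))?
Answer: I*sqrt(466) ≈ 21.587*I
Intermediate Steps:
sqrt(Y(5) + (-1364 + 961)) = sqrt(-63 + (-1364 + 961)) = sqrt(-63 - 403) = sqrt(-466) = I*sqrt(466)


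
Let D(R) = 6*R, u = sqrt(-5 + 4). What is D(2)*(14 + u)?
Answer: 168 + 12*I ≈ 168.0 + 12.0*I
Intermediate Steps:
u = I (u = sqrt(-1) = I ≈ 1.0*I)
D(2)*(14 + u) = (6*2)*(14 + I) = 12*(14 + I) = 168 + 12*I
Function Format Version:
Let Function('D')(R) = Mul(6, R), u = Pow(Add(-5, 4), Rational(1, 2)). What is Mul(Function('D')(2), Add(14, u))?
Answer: Add(168, Mul(12, I)) ≈ Add(168.00, Mul(12.000, I))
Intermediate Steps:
u = I (u = Pow(-1, Rational(1, 2)) = I ≈ Mul(1.0000, I))
Mul(Function('D')(2), Add(14, u)) = Mul(Mul(6, 2), Add(14, I)) = Mul(12, Add(14, I)) = Add(168, Mul(12, I))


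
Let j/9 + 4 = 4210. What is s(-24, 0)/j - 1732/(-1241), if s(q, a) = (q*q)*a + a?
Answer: 1732/1241 ≈ 1.3956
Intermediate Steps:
j = 37854 (j = -36 + 9*4210 = -36 + 37890 = 37854)
s(q, a) = a + a*q² (s(q, a) = q²*a + a = a*q² + a = a + a*q²)
s(-24, 0)/j - 1732/(-1241) = (0*(1 + (-24)²))/37854 - 1732/(-1241) = (0*(1 + 576))*(1/37854) - 1732*(-1/1241) = (0*577)*(1/37854) + 1732/1241 = 0*(1/37854) + 1732/1241 = 0 + 1732/1241 = 1732/1241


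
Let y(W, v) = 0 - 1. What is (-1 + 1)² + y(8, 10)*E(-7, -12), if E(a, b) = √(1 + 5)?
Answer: -√6 ≈ -2.4495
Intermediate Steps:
y(W, v) = -1
E(a, b) = √6
(-1 + 1)² + y(8, 10)*E(-7, -12) = (-1 + 1)² - √6 = 0² - √6 = 0 - √6 = -√6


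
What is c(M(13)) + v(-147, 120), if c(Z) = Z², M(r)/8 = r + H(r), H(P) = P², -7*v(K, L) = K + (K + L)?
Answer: 14839726/7 ≈ 2.1200e+6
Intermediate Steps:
v(K, L) = -2*K/7 - L/7 (v(K, L) = -(K + (K + L))/7 = -(L + 2*K)/7 = -2*K/7 - L/7)
M(r) = 8*r + 8*r² (M(r) = 8*(r + r²) = 8*r + 8*r²)
c(M(13)) + v(-147, 120) = (8*13*(1 + 13))² + (-2/7*(-147) - ⅐*120) = (8*13*14)² + (42 - 120/7) = 1456² + 174/7 = 2119936 + 174/7 = 14839726/7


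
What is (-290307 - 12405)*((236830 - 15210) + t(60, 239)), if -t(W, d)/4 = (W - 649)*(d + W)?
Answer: -280330685568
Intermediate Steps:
t(W, d) = -4*(-649 + W)*(W + d) (t(W, d) = -4*(W - 649)*(d + W) = -4*(-649 + W)*(W + d))
(-290307 - 12405)*((236830 - 15210) + t(60, 239)) = (-290307 - 12405)*((236830 - 15210) + (-4*60² + 2596*60 + 2596*239 - 4*60*239)) = -302712*(221620 + (-4*3600 + 155760 + 620444 - 57360)) = -302712*(221620 + (-14400 + 155760 + 620444 - 57360)) = -302712*(221620 + 704444) = -302712*926064 = -280330685568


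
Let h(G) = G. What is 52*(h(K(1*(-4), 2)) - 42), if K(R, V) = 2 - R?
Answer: -1872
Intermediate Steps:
52*(h(K(1*(-4), 2)) - 42) = 52*((2 - (-4)) - 42) = 52*((2 - 1*(-4)) - 42) = 52*((2 + 4) - 42) = 52*(6 - 42) = 52*(-36) = -1872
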